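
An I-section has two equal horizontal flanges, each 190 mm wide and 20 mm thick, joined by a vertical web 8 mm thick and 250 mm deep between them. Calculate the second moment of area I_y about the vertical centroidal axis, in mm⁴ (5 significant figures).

I_y ≈ 2.2874 × 10⁷ mm⁴

Split into non-overlapping primitives; take the origin at the lower-left of the bounding box.
Bottom flange: 190 × 20, A = 3 800 mm², x = 95 mm, Ī = 11 431 667 mm⁴.
Web: 8 × 250, A = 2 000 mm², x = 95 mm, Ī = 10666.67 mm⁴.
Top flange: 190 × 20, A = 3 800 mm², x = 95 mm, Ī = 11 431 667 mm⁴.
By symmetry the centroid is at mid-width, x̄ = 95 mm.
All pieces are centred on the vertical centroidal axis, so I = ΣĪ = 22 874 000 mm⁴.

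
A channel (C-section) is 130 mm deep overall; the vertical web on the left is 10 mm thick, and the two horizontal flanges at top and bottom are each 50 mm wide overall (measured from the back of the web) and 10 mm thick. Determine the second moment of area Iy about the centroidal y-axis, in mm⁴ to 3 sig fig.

Iy ≈ 4.27 × 10⁵ mm⁴

Split into non-overlapping primitives; take the origin at the lower-left of the bounding box.
Web: 10 × 130, A = 1 300 mm², x = 5 mm, Ī = 10 833 mm⁴.
Top flange (beyond web): 40 × 10, A = 400 mm², x = 30 mm, Ī = 53 333 mm⁴.
Bottom flange (beyond web): 40 × 10, A = 400 mm², x = 30 mm, Ī = 53 333 mm⁴.
Centroid: x̄ = ΣA·x / ΣA = 14.524 mm.
Transfer each piece to the centroidal y-axis using Ī + A·d² with d = x − 14.524:
  web: d = -9.5238 mm → contributes +128 747 mm⁴
  top flange (beyond web): d = 15.476 mm → contributes +149 138 mm⁴
  bottom flange (beyond web): d = 15.476 mm → contributes +149 138 mm⁴
Total I = 427 024 mm⁴.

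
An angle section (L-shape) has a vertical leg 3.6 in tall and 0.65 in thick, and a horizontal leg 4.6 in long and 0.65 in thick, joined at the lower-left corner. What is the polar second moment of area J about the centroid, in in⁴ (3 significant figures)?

J ≈ 15.2 in⁴

Split into non-overlapping primitives; take the origin at the lower-left of the bounding box.
Vertical leg: 0.65 × 3.6, A = 2.34 in², y = 1.8 in, Ī = 2.5272 in⁴.
Horizontal leg (remainder): 3.95 × 0.65, A = 2.5675 in², y = 0.325 in, Ī = 0.090397 in⁴.
Centroid: ȳ = ΣA·y / ΣA = 1.0283 in.
Transfer each piece to the centroidal x-axis using Ī + A·d² with d = y − 1.0283:
  vertical leg: d = 0.77169 in → contributes +3.9207 in⁴
  horizontal leg (remainder): d = -0.70331 in → contributes +1.3604 in⁴
Total I = 5.2811 in⁴.
For the y-axis: x̄ = 1.5283 in.
Repeating about the centroidal y-axis gives I_y = 9.8969 in⁴.
Polar second moment: J = I_x + I_y = 15.178 in⁴.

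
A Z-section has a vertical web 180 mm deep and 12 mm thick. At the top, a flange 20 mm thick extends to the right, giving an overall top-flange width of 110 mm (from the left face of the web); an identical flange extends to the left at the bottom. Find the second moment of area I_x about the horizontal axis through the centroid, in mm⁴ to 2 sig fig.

I_x ≈ 3.1 × 10⁷ mm⁴

Treat the section as a set of non-overlapping primitives; coordinates are from the bounding-box lower-left.
Web: 12 × 180, A = 2 160 mm², y = 90 mm, Ī = 5 832 000 mm⁴.
Top flange (beyond web): 98 × 20, A = 1 960 mm², y = 170 mm, Ī = 65 333 mm⁴.
Bottom flange (beyond web): 98 × 20, A = 1 960 mm², y = 10 mm, Ī = 65 333 mm⁴.
Centroid: ȳ = ΣA·y / ΣA = 90 mm.
Transfer each piece to the horizontal axis through the centroid using Ī + A·d² with d = y − 90:
  web: d = 0 mm → contributes +5 832 000 mm⁴
  top flange (beyond web): d = 80 mm → contributes +12 609 333 mm⁴
  bottom flange (beyond web): d = -80 mm → contributes +12 609 333 mm⁴
Total I = 31 050 667 mm⁴.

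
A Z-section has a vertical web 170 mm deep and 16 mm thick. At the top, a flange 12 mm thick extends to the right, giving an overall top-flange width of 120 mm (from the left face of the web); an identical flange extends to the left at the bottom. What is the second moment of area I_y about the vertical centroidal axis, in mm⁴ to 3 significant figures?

Decompose the section into non-overlapping parts with the origin at the bottom-left of its bounding rectangle.
Web: 16 × 170, A = 2 720 mm², x = 112 mm, Ī = 58 027 mm⁴.
Top flange (beyond web): 104 × 12, A = 1 248 mm², x = 172 mm, Ī = 1 124 864 mm⁴.
Bottom flange (beyond web): 104 × 12, A = 1 248 mm², x = 52 mm, Ī = 1 124 864 mm⁴.
Centroid: x̄ = ΣA·x / ΣA = 112 mm.
Transfer each piece to the vertical centroidal axis using Ī + A·d² with d = x − 112:
  web: d = 0 mm → contributes +58 027 mm⁴
  top flange (beyond web): d = 60 mm → contributes +5 617 664 mm⁴
  bottom flange (beyond web): d = -60 mm → contributes +5 617 664 mm⁴
Total I = 11 293 355 mm⁴.

I_y ≈ 1.13 × 10⁷ mm⁴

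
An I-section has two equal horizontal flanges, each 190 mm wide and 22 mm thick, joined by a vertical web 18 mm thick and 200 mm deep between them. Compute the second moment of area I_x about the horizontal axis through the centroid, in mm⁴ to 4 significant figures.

I_x ≈ 1.153 × 10⁸ mm⁴

Break the section into simple shapes (no overlaps), measuring from the bottom-left corner of the bounding box.
Bottom flange: 190 × 22, A = 4 180 mm², y = 11 mm, Ī = 168 593 mm⁴.
Web: 18 × 200, A = 3 600 mm², y = 122 mm, Ī = 12 000 000 mm⁴.
Top flange: 190 × 22, A = 4 180 mm², y = 233 mm, Ī = 168 593 mm⁴.
By symmetry the centroid is at mid-height, ȳ = 122 mm.
Transfer each piece to the horizontal axis through the centroid using Ī + A·d² with d = y − 122:
  bottom flange: d = -111 mm → contributes +51 670 373 mm⁴
  web: d = 0 mm → contributes +12 000 000 mm⁴
  top flange: d = 111 mm → contributes +51 670 373 mm⁴
Total I = 115 340 747 mm⁴.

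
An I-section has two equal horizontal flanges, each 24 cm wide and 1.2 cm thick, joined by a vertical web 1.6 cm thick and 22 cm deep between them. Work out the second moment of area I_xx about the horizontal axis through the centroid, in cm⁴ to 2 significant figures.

I_xx ≈ 9200 cm⁴

Decompose the section into non-overlapping parts with the origin at the bottom-left of its bounding rectangle.
Bottom flange: 24 × 1.2, A = 28.8 cm², y = 0.6 cm, Ī = 3.456 cm⁴.
Web: 1.6 × 22, A = 35.2 cm², y = 12.2 cm, Ī = 1 420 cm⁴.
Top flange: 24 × 1.2, A = 28.8 cm², y = 23.8 cm, Ī = 3.456 cm⁴.
By symmetry the centroid is at mid-height, ȳ = 12.2 cm.
Transfer each piece to the horizontal axis through the centroid using Ī + A·d² with d = y − 12.2:
  bottom flange: d = -11.6 cm → contributes +3 879 cm⁴
  web: d = 0 cm → contributes +1 420 cm⁴
  top flange: d = 11.6 cm → contributes +3 879 cm⁴
Total I = 9 177 cm⁴.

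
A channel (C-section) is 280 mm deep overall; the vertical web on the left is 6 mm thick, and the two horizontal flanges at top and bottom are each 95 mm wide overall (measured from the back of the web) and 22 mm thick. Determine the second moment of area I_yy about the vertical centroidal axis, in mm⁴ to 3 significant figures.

I_yy ≈ 5.24 × 10⁶ mm⁴

Treat the section as a set of non-overlapping primitives; coordinates are from the bounding-box lower-left.
Web: 6 × 280, A = 1 680 mm², x = 3 mm, Ī = 5 040 mm⁴.
Top flange (beyond web): 89 × 22, A = 1 958 mm², x = 50.5 mm, Ī = 1 292 443 mm⁴.
Bottom flange (beyond web): 89 × 22, A = 1 958 mm², x = 50.5 mm, Ī = 1 292 443 mm⁴.
Centroid: x̄ = ΣA·x / ΣA = 36.24 mm.
Transfer each piece to the vertical centroidal axis using Ī + A·d² with d = x − 36.24:
  web: d = -33.24 mm → contributes +1 861 247 mm⁴
  top flange (beyond web): d = 14.26 mm → contributes +1 690 608 mm⁴
  bottom flange (beyond web): d = 14.26 mm → contributes +1 690 608 mm⁴
Total I = 5 242 464 mm⁴.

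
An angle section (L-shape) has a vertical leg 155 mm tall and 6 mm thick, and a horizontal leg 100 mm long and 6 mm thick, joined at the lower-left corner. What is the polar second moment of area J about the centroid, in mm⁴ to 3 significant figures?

J ≈ 5.11 × 10⁶ mm⁴

Split into non-overlapping primitives; take the origin at the lower-left of the bounding box.
Vertical leg: 6 × 155, A = 930 mm², y = 77.5 mm, Ī = 1 861 938 mm⁴.
Horizontal leg (remainder): 94 × 6, A = 564 mm², y = 3 mm, Ī = 1 692 mm⁴.
Centroid: ȳ = ΣA·y / ΣA = 49.376 mm.
Transfer each piece to the centroidal x-axis using Ī + A·d² with d = y − 49.376:
  vertical leg: d = 28.124 mm → contributes +2 597 556 mm⁴
  horizontal leg (remainder): d = -46.376 mm → contributes +1 214 680 mm⁴
Total I = 3 812 235 mm⁴.
For the y-axis: x̄ = 21.876 mm.
Repeating about the centroidal y-axis gives I_y = 1 295 793 mm⁴.
Polar second moment: J = I_x + I_y = 5 108 028 mm⁴.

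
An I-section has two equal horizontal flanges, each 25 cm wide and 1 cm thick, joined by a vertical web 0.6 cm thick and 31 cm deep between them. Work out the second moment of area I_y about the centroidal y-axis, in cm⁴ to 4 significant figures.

I_y ≈ 2605 cm⁴

Break the section into simple shapes (no overlaps), measuring from the bottom-left corner of the bounding box.
Bottom flange: 25 × 1, A = 25 cm², x = 12.5 cm, Ī = 1302.08 cm⁴.
Web: 0.6 × 31, A = 18.6 cm², x = 12.5 cm, Ī = 0.558 cm⁴.
Top flange: 25 × 1, A = 25 cm², x = 12.5 cm, Ī = 1302.08 cm⁴.
By symmetry the centroid is at mid-width, x̄ = 12.5 cm.
All pieces are centred on the centroidal y-axis, so I = ΣĪ = 2604.72 cm⁴.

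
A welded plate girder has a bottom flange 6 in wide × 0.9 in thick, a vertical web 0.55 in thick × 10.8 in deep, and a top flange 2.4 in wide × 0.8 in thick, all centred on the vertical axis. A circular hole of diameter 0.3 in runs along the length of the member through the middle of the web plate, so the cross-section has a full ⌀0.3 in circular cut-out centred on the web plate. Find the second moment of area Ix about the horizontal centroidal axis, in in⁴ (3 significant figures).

Ix ≈ 276 in⁴

Treat the section as a set of non-overlapping primitives; coordinates are from the bounding-box lower-left.
Bottom plate: 6 × 0.9, A = 5.4 in², y = 0.45 in, Ī = 0.3645 in⁴.
Web plate: 0.55 × 10.8, A = 5.94 in², y = 6.3 in, Ī = 57.737 in⁴.
Top plate: 2.4 × 0.8, A = 1.92 in², y = 12.1 in, Ī = 0.1024 in⁴.
Hole (subtracted): ⌀0.3, A = 0.070686 in², y = 6.3 in, Ī = 0.00039761 in⁴.
Centroid: ȳ = ΣA·y / ΣA = 4.7492 in.
Transfer each piece to the horizontal centroidal axis using Ī + A·d² with d = y − 4.7492:
  bottom plate: d = -4.2992 in → contributes +100.17 in⁴
  web plate: d = 1.5508 in → contributes +72.022 in⁴
  top plate: d = 7.3508 in → contributes +103.85 in⁴
  hole: d = 1.5508 in → contributes −0.1704 in⁴
Total I = 275.87 in⁴.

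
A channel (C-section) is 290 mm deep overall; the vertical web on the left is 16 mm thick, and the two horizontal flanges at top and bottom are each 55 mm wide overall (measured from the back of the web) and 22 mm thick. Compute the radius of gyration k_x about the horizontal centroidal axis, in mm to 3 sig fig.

Split into non-overlapping primitives; take the origin at the lower-left of the bounding box.
Web: 16 × 290, A = 4 640 mm², y = 145 mm, Ī = 32 518 667 mm⁴.
Top flange (beyond web): 39 × 22, A = 858 mm², y = 279 mm, Ī = 34 606 mm⁴.
Bottom flange (beyond web): 39 × 22, A = 858 mm², y = 11 mm, Ī = 34 606 mm⁴.
By symmetry the centroid is at mid-height, ȳ = 145 mm.
Transfer each piece to the horizontal centroidal axis using Ī + A·d² with d = y − 145:
  web: d = 0 mm → contributes +32 518 667 mm⁴
  top flange (beyond web): d = 134 mm → contributes +15 440 854 mm⁴
  bottom flange (beyond web): d = -134 mm → contributes +15 440 854 mm⁴
Total I = 63 400 375 mm⁴.
Radius of gyration: k = √(I/A) = √(63 400 375 / 6 356) = 99.874 mm.

k_x ≈ 99.9 mm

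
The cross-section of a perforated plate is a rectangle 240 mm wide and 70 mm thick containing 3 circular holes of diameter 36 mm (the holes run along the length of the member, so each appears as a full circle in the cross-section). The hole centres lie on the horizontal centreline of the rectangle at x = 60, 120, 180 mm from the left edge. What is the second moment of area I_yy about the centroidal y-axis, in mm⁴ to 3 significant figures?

Treat the section as a set of non-overlapping primitives; coordinates are from the bounding-box lower-left.
Plate: 240 × 70, A = 16 800 mm², x = 120 mm, Ī = 80 640 000 mm⁴.
Hole 1 (subtracted): ⌀36, A = 1017.9 mm², x = 60 mm, Ī = 82 448 mm⁴.
Hole 2 (subtracted): ⌀36, A = 1017.9 mm², x = 120 mm, Ī = 82 448 mm⁴.
Hole 3 (subtracted): ⌀36, A = 1017.9 mm², x = 180 mm, Ī = 82 448 mm⁴.
By symmetry the centroid is at mid-width, x̄ = 120 mm.
Transfer each piece to the centroidal y-axis using Ī + A·d² with d = x − 120:
  plate: d = 0 mm → contributes +80 640 000 mm⁴
  hole 1: d = -60 mm → contributes −3 746 802 mm⁴
  hole 2: d = 0 mm → contributes −82 448 mm⁴
  hole 3: d = 60 mm → contributes −3 746 802 mm⁴
Total I = 73 063 949 mm⁴.

I_yy ≈ 7.31 × 10⁷ mm⁴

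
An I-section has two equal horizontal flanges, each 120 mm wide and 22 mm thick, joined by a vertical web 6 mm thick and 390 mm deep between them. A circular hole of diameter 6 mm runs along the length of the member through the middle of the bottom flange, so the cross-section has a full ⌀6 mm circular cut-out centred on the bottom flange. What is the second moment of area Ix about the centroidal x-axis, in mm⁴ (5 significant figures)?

Treat the section as a set of non-overlapping primitives; coordinates are from the bounding-box lower-left.
Bottom flange: 120 × 22, A = 2 640 mm², y = 11 mm, Ī = 106 480 mm⁴.
Web: 6 × 390, A = 2 340 mm², y = 217 mm, Ī = 29 659 500 mm⁴.
Top flange: 120 × 22, A = 2 640 mm², y = 423 mm, Ī = 106 480 mm⁴.
Hole (subtracted): ⌀6, A = 28.27433 mm², y = 11 mm, Ī = 63.61725 mm⁴.
Centroid: ȳ = ΣA·y / ΣA = 217.7672 mm.
Transfer each piece to the centroidal x-axis using Ī + A·d² with d = y − 217.7672:
  bottom flange: d = -206.7672 mm → contributes +112 973 562 mm⁴
  web: d = -0.7672186 mm → contributes +29 660 877 mm⁴
  top flange: d = 205.2328 mm → contributes +111 304 586 mm⁴
  hole: d = -206.7672 mm → contributes −1 208 867 mm⁴
Total I = 252 730 158 mm⁴.

Ix ≈ 2.5273 × 10⁸ mm⁴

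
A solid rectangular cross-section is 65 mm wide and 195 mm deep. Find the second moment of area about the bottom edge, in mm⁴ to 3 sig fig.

The section: 65 × 195, A = 12 675 mm², y = 97.5 mm, Ī = 40 163 906 mm⁴.
Transfer it to the base of the section using Ī + A·d² with d = y − 0:
  the section: d = 97.5 mm → contributes +160 655 625 mm⁴
Total I = 160 655 625 mm⁴.

I_base ≈ 1.61 × 10⁸ mm⁴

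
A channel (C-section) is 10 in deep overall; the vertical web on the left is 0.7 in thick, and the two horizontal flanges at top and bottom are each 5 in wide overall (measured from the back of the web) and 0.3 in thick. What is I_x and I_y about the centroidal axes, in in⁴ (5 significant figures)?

Break the section into simple shapes (no overlaps), measuring from the bottom-left corner of the bounding box.
Web: 0.7 × 10, A = 7 in², y = 5 in, Ī = 58.33333 in⁴.
Top flange (beyond web): 4.3 × 0.3, A = 1.29 in², y = 9.85 in, Ī = 0.009675 in⁴.
Bottom flange (beyond web): 4.3 × 0.3, A = 1.29 in², y = 0.15 in, Ī = 0.009675 in⁴.
By symmetry the centroid is at mid-height, ȳ = 5 in.
Transfer each piece to the centroidal x-axis using Ī + A·d² with d = y − 5:
  web: d = 0 in → contributes +58.33333 in⁴
  top flange (beyond web): d = 4.85 in → contributes +30.3537 in⁴
  bottom flange (beyond web): d = -4.85 in → contributes +30.3537 in⁴
Total I = 119.0407 in⁴.
For the y-axis: x̄ = 1.023278 in.
Repeating about the centroidal y-axis gives I_y = 16.04354 in⁴.

I_x ≈ 119.04 in⁴, I_y ≈ 16.044 in⁴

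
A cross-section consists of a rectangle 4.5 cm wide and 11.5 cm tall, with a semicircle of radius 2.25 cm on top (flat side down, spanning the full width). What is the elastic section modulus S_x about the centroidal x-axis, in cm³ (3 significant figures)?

Decompose the section into non-overlapping parts with the origin at the bottom-left of its bounding rectangle.
Rectangular body: 4.5 × 11.5, A = 51.75 cm², y = 5.75 cm, Ī = 570.33 cm⁴.
Semicircular cap: semicircle r = 2.25, A = 7.9522 cm², y = 12.455 cm, Ī = 2.813 cm⁴.
Centroid: ȳ = ΣA·y / ΣA = 6.6431 cm.
Transfer each piece to the centroidal x-axis using Ī + A·d² with d = y − 6.6431:
  rectangular body: d = -0.89308 cm → contributes +611.6 cm⁴
  semicircular cap: d = 5.8119 cm → contributes +271.42 cm⁴
Total I = 883.02 cm⁴.
Extreme fibre distance c = 7.1069 cm; S = I/c = 124.25 cm³.

S_x ≈ 124 cm³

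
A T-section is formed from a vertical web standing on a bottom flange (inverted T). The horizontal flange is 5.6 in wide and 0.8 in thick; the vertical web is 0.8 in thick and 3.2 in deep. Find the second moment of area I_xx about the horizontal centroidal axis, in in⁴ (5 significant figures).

I_xx ≈ 8.9398 in⁴

Decompose the section into non-overlapping parts with the origin at the bottom-left of its bounding rectangle.
Flange: 5.6 × 0.8, A = 4.48 in², y = 0.4 in, Ī = 0.2389333 in⁴.
Web: 0.8 × 3.2, A = 2.56 in², y = 2.4 in, Ī = 2.184533 in⁴.
Centroid: ȳ = ΣA·y / ΣA = 1.127273 in.
Transfer each piece to the horizontal centroidal axis using Ī + A·d² with d = y − 1.127273:
  flange: d = -0.7272727 in → contributes +2.60852 in⁴
  web: d = 1.272727 in → contributes +6.33131 in⁴
Total I = 8.93983 in⁴.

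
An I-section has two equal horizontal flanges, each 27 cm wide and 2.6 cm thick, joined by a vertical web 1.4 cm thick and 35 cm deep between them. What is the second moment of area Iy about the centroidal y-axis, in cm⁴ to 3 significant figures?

Iy ≈ 8540 cm⁴

Split into non-overlapping primitives; take the origin at the lower-left of the bounding box.
Bottom flange: 27 × 2.6, A = 70.2 cm², x = 13.5 cm, Ī = 4264.7 cm⁴.
Web: 1.4 × 35, A = 49 cm², x = 13.5 cm, Ī = 8.0033 cm⁴.
Top flange: 27 × 2.6, A = 70.2 cm², x = 13.5 cm, Ī = 4264.7 cm⁴.
By symmetry the centroid is at mid-width, x̄ = 13.5 cm.
All pieces are centred on the centroidal y-axis, so I = ΣĪ = 8537.3 cm⁴.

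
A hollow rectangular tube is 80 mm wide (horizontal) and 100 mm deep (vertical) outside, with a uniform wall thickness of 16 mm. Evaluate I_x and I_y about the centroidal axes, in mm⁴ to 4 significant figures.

Break the section into simple shapes (no overlaps), measuring from the bottom-left corner of the bounding box.
Outer rectangle: 80 × 100, A = 8 000 mm², y = 50 mm, Ī = 6 666 667 mm⁴.
Inner void (subtracted): 48 × 68, A = 3 264 mm², y = 50 mm, Ī = 1 257 728 mm⁴.
By symmetry the centroid is at mid-height, ȳ = 50 mm.
All pieces are centred on the centroidal x-axis, so I = ΣĪ (holes subtracted) = 5 408 939 mm⁴.
Repeating about the centroidal y-axis gives I_y = 3 639 979 mm⁴.

I_x ≈ 5.409 × 10⁶ mm⁴, I_y ≈ 3.640 × 10⁶ mm⁴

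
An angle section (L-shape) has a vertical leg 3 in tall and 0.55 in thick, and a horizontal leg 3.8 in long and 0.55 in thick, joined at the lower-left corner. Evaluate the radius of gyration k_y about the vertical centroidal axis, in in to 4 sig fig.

k_y ≈ 1.171 in

Break the section into simple shapes (no overlaps), measuring from the bottom-left corner of the bounding box.
Vertical leg: 0.55 × 3, A = 1.65 in², x = 0.275 in, Ī = 0.0415938 in⁴.
Horizontal leg (remainder): 3.25 × 0.55, A = 1.7875 in², x = 2.175 in, Ī = 1.57337 in⁴.
Centroid: x̄ = ΣA·x / ΣA = 1.263 in.
Transfer each piece to the vertical centroidal axis using Ī + A·d² with d = x − 1.263:
  vertical leg: d = -0.988 in → contributes +1.65223 in⁴
  horizontal leg (remainder): d = 0.912 in → contributes +3.06011 in⁴
Total I = 4.71235 in⁴.
Radius of gyration: k = √(I/A) = √(4.71235 / 3.4375) = 1.17084 in.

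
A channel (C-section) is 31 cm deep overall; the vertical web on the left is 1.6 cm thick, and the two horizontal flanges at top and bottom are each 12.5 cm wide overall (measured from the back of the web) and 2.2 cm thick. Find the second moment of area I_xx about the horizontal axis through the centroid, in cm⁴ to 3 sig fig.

I_xx ≈ 1.39 × 10⁴ cm⁴

Decompose the section into non-overlapping parts with the origin at the bottom-left of its bounding rectangle.
Web: 1.6 × 31, A = 49.6 cm², y = 15.5 cm, Ī = 3972.1 cm⁴.
Top flange (beyond web): 10.9 × 2.2, A = 23.98 cm², y = 29.9 cm, Ī = 9.6719 cm⁴.
Bottom flange (beyond web): 10.9 × 2.2, A = 23.98 cm², y = 1.1 cm, Ī = 9.6719 cm⁴.
By symmetry the centroid is at mid-height, ȳ = 15.5 cm.
Transfer each piece to the horizontal axis through the centroid using Ī + A·d² with d = y − 15.5:
  web: d = 0 cm → contributes +3972.1 cm⁴
  top flange (beyond web): d = 14.4 cm → contributes +4982.2 cm⁴
  bottom flange (beyond web): d = -14.4 cm → contributes +4982.2 cm⁴
Total I = 13 936 cm⁴.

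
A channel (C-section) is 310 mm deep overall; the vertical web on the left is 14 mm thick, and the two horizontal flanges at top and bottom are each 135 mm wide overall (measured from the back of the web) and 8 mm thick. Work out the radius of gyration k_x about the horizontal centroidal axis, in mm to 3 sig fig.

k_x ≈ 112 mm

Break the section into simple shapes (no overlaps), measuring from the bottom-left corner of the bounding box.
Web: 14 × 310, A = 4 340 mm², y = 155 mm, Ī = 34 756 167 mm⁴.
Top flange (beyond web): 121 × 8, A = 968 mm², y = 306 mm, Ī = 5162.7 mm⁴.
Bottom flange (beyond web): 121 × 8, A = 968 mm², y = 4 mm, Ī = 5162.7 mm⁴.
By symmetry the centroid is at mid-height, ȳ = 155 mm.
Transfer each piece to the horizontal centroidal axis using Ī + A·d² with d = y − 155:
  web: d = 0 mm → contributes +34 756 167 mm⁴
  top flange (beyond web): d = 151 mm → contributes +22 076 531 mm⁴
  bottom flange (beyond web): d = -151 mm → contributes +22 076 531 mm⁴
Total I = 78 909 228 mm⁴.
Radius of gyration: k = √(I/A) = √(78 909 228 / 6 276) = 112.13 mm.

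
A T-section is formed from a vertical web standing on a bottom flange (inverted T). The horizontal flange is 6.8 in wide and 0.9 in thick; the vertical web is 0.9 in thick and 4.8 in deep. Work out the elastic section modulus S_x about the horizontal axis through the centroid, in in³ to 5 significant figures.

S_x ≈ 7.1922 in³

Decompose the section into non-overlapping parts with the origin at the bottom-left of its bounding rectangle.
Flange: 6.8 × 0.9, A = 6.12 in², y = 0.45 in, Ī = 0.4131 in⁴.
Web: 0.9 × 4.8, A = 4.32 in², y = 3.3 in, Ī = 8.2944 in⁴.
Centroid: ȳ = ΣA·y / ΣA = 1.62931 in.
Transfer each piece to the horizontal axis through the centroid using Ī + A·d² with d = y − 1.62931:
  flange: d = -1.17931 in → contributes +8.92463 in⁴
  web: d = 1.67069 in → contributes +20.3524 in⁴
Total I = 29.27703 in⁴.
Extreme fibre distance c = 4.07069 in; S = I/c = 7.192155 in³.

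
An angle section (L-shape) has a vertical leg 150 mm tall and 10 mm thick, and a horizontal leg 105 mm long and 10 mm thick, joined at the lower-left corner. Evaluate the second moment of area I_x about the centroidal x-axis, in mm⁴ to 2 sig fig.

Break the section into simple shapes (no overlaps), measuring from the bottom-left corner of the bounding box.
Vertical leg: 10 × 150, A = 1 500 mm², y = 75 mm, Ī = 2 812 500 mm⁴.
Horizontal leg (remainder): 95 × 10, A = 950 mm², y = 5 mm, Ī = 7 917 mm⁴.
Centroid: ȳ = ΣA·y / ΣA = 47.86 mm.
Transfer each piece to the centroidal x-axis using Ī + A·d² with d = y − 47.86:
  vertical leg: d = 27.14 mm → contributes +3 917 602 mm⁴
  horizontal leg (remainder): d = -42.86 mm → contributes +1 752 815 mm⁴
Total I = 5 670 417 mm⁴.

I_x ≈ 5.7 × 10⁶ mm⁴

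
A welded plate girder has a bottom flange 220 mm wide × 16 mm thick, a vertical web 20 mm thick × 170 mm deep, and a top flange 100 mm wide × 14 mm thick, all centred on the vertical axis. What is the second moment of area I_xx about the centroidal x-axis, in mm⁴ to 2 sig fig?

I_xx ≈ 4.6 × 10⁷ mm⁴

Split into non-overlapping primitives; take the origin at the lower-left of the bounding box.
Bottom plate: 220 × 16, A = 3 520 mm², y = 8 mm, Ī = 75 093 mm⁴.
Web plate: 20 × 170, A = 3 400 mm², y = 101 mm, Ī = 8 188 333 mm⁴.
Top plate: 100 × 14, A = 1 400 mm², y = 193 mm, Ī = 22 867 mm⁴.
Centroid: ȳ = ΣA·y / ΣA = 77.13 mm.
Transfer each piece to the centroidal x-axis using Ī + A·d² with d = y − 77.13:
  bottom plate: d = -69.13 mm → contributes +16 899 268 mm⁴
  web plate: d = 23.87 mm → contributes +10 124 826 mm⁴
  top plate: d = 115.9 mm → contributes +18 817 569 mm⁴
Total I = 45 841 663 mm⁴.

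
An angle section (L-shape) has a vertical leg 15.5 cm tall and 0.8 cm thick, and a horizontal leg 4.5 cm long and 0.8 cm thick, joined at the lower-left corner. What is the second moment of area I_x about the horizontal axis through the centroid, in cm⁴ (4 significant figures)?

I_x ≈ 377.5 cm⁴

Treat the section as a set of non-overlapping primitives; coordinates are from the bounding-box lower-left.
Vertical leg: 0.8 × 15.5, A = 12.4 cm², y = 7.75 cm, Ī = 248.258 cm⁴.
Horizontal leg (remainder): 3.7 × 0.8, A = 2.96 cm², y = 0.4 cm, Ī = 0.157867 cm⁴.
Centroid: ȳ = ΣA·y / ΣA = 6.33359 cm.
Transfer each piece to the horizontal axis through the centroid using Ī + A·d² with d = y − 6.33359:
  vertical leg: d = 1.41641 cm → contributes +273.135 cm⁴
  horizontal leg (remainder): d = -5.93359 cm → contributes +104.372 cm⁴
Total I = 377.507 cm⁴.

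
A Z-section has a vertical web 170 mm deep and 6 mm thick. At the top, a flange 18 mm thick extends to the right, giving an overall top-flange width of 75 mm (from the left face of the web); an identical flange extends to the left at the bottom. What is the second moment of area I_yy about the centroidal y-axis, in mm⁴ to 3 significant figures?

Decompose the section into non-overlapping parts with the origin at the bottom-left of its bounding rectangle.
Web: 6 × 170, A = 1 020 mm², x = 72 mm, Ī = 3 060 mm⁴.
Top flange (beyond web): 69 × 18, A = 1 242 mm², x = 109.5 mm, Ī = 492 764 mm⁴.
Bottom flange (beyond web): 69 × 18, A = 1 242 mm², x = 34.5 mm, Ī = 492 764 mm⁴.
Centroid: x̄ = ΣA·x / ΣA = 72 mm.
Transfer each piece to the centroidal y-axis using Ī + A·d² with d = x − 72:
  web: d = 0 mm → contributes +3 060 mm⁴
  top flange (beyond web): d = 37.5 mm → contributes +2 239 326 mm⁴
  bottom flange (beyond web): d = -37.5 mm → contributes +2 239 326 mm⁴
Total I = 4 481 712 mm⁴.

I_yy ≈ 4.48 × 10⁶ mm⁴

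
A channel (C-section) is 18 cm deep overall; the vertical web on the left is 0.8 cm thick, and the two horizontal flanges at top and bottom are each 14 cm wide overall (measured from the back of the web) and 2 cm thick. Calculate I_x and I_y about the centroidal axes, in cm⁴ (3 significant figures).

I_x ≈ 3790 cm⁴, I_y ≈ 1320 cm⁴

Break the section into simple shapes (no overlaps), measuring from the bottom-left corner of the bounding box.
Web: 0.8 × 18, A = 14.4 cm², y = 9 cm, Ī = 388.8 cm⁴.
Top flange (beyond web): 13.2 × 2, A = 26.4 cm², y = 17 cm, Ī = 8.8 cm⁴.
Bottom flange (beyond web): 13.2 × 2, A = 26.4 cm², y = 1 cm, Ī = 8.8 cm⁴.
By symmetry the centroid is at mid-height, ȳ = 9 cm.
Transfer each piece to the centroidal x-axis using Ī + A·d² with d = y − 9:
  web: d = 0 cm → contributes +388.8 cm⁴
  top flange (beyond web): d = 8 cm → contributes +1698.4 cm⁴
  bottom flange (beyond web): d = -8 cm → contributes +1698.4 cm⁴
Total I = 3785.6 cm⁴.
For the y-axis: x̄ = 5.9 cm.
Repeating about the centroidal y-axis gives I_y = 1321.8 cm⁴.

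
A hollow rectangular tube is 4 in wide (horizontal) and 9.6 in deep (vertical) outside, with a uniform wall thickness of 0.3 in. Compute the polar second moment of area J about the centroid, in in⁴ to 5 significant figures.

J ≈ 110.08 in⁴

Split into non-overlapping primitives; take the origin at the lower-left of the bounding box.
Outer rectangle: 4 × 9.6, A = 38.4 in², y = 4.8 in, Ī = 294.912 in⁴.
Inner void (subtracted): 3.4 × 9, A = 30.6 in², y = 4.8 in, Ī = 206.55 in⁴.
By symmetry the centroid is at mid-height, ȳ = 4.8 in.
All pieces are centred on the centroidal x-axis, so I = ΣĪ (holes subtracted) = 88.362 in⁴.
Repeating about the centroidal y-axis gives I_y = 21.722 in⁴.
Polar second moment: J = I_x + I_y = 110.084 in⁴.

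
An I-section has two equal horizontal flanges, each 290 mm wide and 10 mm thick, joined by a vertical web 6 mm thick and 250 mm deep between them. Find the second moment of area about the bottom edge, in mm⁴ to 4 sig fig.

I_base ≈ 2.389 × 10⁸ mm⁴

Break the section into simple shapes (no overlaps), measuring from the bottom-left corner of the bounding box.
Bottom flange: 290 × 10, A = 2 900 mm², y = 5 mm, Ī = 24166.7 mm⁴.
Web: 6 × 250, A = 1 500 mm², y = 135 mm, Ī = 7 812 500 mm⁴.
Top flange: 290 × 10, A = 2 900 mm², y = 265 mm, Ī = 24166.7 mm⁴.
Transfer each piece to the base of the section using Ī + A·d² with d = y − 0:
  bottom flange: d = 5 mm → contributes +96666.7 mm⁴
  web: d = 135 mm → contributes +35 150 000 mm⁴
  top flange: d = 265 mm → contributes +203 676 667 mm⁴
Total I = 238 923 333 mm⁴.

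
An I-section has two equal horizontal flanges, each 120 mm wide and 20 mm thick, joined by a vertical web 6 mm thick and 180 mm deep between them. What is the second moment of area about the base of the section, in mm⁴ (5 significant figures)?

I_base ≈ 1.2222 × 10⁸ mm⁴

Split into non-overlapping primitives; take the origin at the lower-left of the bounding box.
Bottom flange: 120 × 20, A = 2 400 mm², y = 10 mm, Ī = 80 000 mm⁴.
Web: 6 × 180, A = 1 080 mm², y = 110 mm, Ī = 2 916 000 mm⁴.
Top flange: 120 × 20, A = 2 400 mm², y = 210 mm, Ī = 80 000 mm⁴.
Transfer each piece to a horizontal axis along the bottom face using Ī + A·d² with d = y − 0:
  bottom flange: d = 10 mm → contributes +320 000 mm⁴
  web: d = 110 mm → contributes +15 984 000 mm⁴
  top flange: d = 210 mm → contributes +105 920 000 mm⁴
Total I = 122 224 000 mm⁴.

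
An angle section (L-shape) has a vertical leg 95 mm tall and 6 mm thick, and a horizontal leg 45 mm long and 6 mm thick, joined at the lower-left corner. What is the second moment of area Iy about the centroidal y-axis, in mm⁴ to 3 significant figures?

Iy ≈ 1.15 × 10⁵ mm⁴

Break the section into simple shapes (no overlaps), measuring from the bottom-left corner of the bounding box.
Vertical leg: 6 × 95, A = 570 mm², x = 3 mm, Ī = 1 710 mm⁴.
Horizontal leg (remainder): 39 × 6, A = 234 mm², x = 25.5 mm, Ī = 29 660 mm⁴.
Centroid: x̄ = ΣA·x / ΣA = 9.5485 mm.
Transfer each piece to the centroidal y-axis using Ī + A·d² with d = x − 9.5485:
  vertical leg: d = -6.5485 mm → contributes +26 153 mm⁴
  horizontal leg (remainder): d = 15.951 mm → contributes +89 201 mm⁴
Total I = 115 354 mm⁴.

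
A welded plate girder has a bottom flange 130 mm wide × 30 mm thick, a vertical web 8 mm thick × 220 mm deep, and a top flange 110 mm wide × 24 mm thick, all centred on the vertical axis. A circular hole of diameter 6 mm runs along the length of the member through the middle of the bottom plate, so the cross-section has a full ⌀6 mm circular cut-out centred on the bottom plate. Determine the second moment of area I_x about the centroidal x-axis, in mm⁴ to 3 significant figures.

I_x ≈ 1.04 × 10⁸ mm⁴

Break the section into simple shapes (no overlaps), measuring from the bottom-left corner of the bounding box.
Bottom plate: 130 × 30, A = 3 900 mm², y = 15 mm, Ī = 292 500 mm⁴.
Web plate: 8 × 220, A = 1 760 mm², y = 140 mm, Ī = 7 098 667 mm⁴.
Top plate: 110 × 24, A = 2 640 mm², y = 262 mm, Ī = 126 720 mm⁴.
Hole (subtracted): ⌀6, A = 28.274 mm², y = 15 mm, Ī = 63.617 mm⁴.
Centroid: ȳ = ΣA·y / ΣA = 120.43 mm.
Transfer each piece to the centroidal x-axis using Ī + A·d² with d = y − 120.43:
  bottom plate: d = -105.43 mm → contributes +43 642 092 mm⁴
  web plate: d = 19.571 mm → contributes +7 772 787 mm⁴
  top plate: d = 141.57 mm → contributes +53 038 498 mm⁴
  hole: d = -105.43 mm → contributes −314 341 mm⁴
Total I = 104 139 036 mm⁴.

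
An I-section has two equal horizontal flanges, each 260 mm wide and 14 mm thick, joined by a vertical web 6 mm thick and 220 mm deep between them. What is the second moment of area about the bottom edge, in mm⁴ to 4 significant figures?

I_base ≈ 2.373 × 10⁸ mm⁴

Split into non-overlapping primitives; take the origin at the lower-left of the bounding box.
Bottom flange: 260 × 14, A = 3 640 mm², y = 7 mm, Ī = 59453.3 mm⁴.
Web: 6 × 220, A = 1 320 mm², y = 124 mm, Ī = 5 324 000 mm⁴.
Top flange: 260 × 14, A = 3 640 mm², y = 241 mm, Ī = 59453.3 mm⁴.
Transfer each piece to the base of the section using Ī + A·d² with d = y − 0:
  bottom flange: d = 7 mm → contributes +237 813 mm⁴
  web: d = 124 mm → contributes +25 620 320 mm⁴
  top flange: d = 241 mm → contributes +211 474 293 mm⁴
Total I = 237 332 427 mm⁴.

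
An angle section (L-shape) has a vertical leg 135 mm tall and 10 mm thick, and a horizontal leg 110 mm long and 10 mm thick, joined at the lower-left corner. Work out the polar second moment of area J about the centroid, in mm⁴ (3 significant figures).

J ≈ 6.89 × 10⁶ mm⁴

Treat the section as a set of non-overlapping primitives; coordinates are from the bounding-box lower-left.
Vertical leg: 10 × 135, A = 1 350 mm², y = 67.5 mm, Ī = 2 050 313 mm⁴.
Horizontal leg (remainder): 100 × 10, A = 1 000 mm², y = 5 mm, Ī = 8333.3 mm⁴.
Centroid: ȳ = ΣA·y / ΣA = 40.904 mm.
Transfer each piece to the centroidal x-axis using Ī + A·d² with d = y − 40.904:
  vertical leg: d = 26.596 mm → contributes +3 005 213 mm⁴
  horizontal leg (remainder): d = -35.904 mm → contributes +1 297 449 mm⁴
Total I = 4 302 662 mm⁴.
For the y-axis: x̄ = 28.404 mm.
Repeating about the centroidal y-axis gives I_y = 2 582 349 mm⁴.
Polar second moment: J = I_x + I_y = 6 885 011 mm⁴.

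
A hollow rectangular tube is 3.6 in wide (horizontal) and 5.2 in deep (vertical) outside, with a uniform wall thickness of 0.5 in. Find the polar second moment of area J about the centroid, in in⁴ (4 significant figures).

J ≈ 40.20 in⁴

Treat the section as a set of non-overlapping primitives; coordinates are from the bounding-box lower-left.
Outer rectangle: 3.6 × 5.2, A = 18.72 in², y = 2.6 in, Ī = 42.1824 in⁴.
Inner void (subtracted): 2.6 × 4.2, A = 10.92 in², y = 2.6 in, Ī = 16.0524 in⁴.
By symmetry the centroid is at mid-height, ȳ = 2.6 in.
All pieces are centred on the centroidal x-axis, so I = ΣĪ (holes subtracted) = 26.13 in⁴.
Repeating about the centroidal y-axis gives I_y = 14.066 in⁴.
Polar second moment: J = I_x + I_y = 40.196 in⁴.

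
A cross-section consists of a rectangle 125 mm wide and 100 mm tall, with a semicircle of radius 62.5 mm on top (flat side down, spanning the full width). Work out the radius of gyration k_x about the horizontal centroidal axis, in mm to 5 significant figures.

k_x ≈ 44.070 mm

Break the section into simple shapes (no overlaps), measuring from the bottom-left corner of the bounding box.
Rectangular body: 125 × 100, A = 12 500 mm², y = 50 mm, Ī = 10 416 667 mm⁴.
Semicircular cap: semicircle r = 62.5, A = 6135.923 mm², y = 126.5258 mm, Ī = 1 674 758 mm⁴.
Centroid: ȳ = ΣA·y / ΣA = 75.19631 mm.
Transfer each piece to the horizontal centroidal axis using Ī + A·d² with d = y − 75.19631:
  rectangular body: d = -25.19631 mm → contributes +18 352 345 mm⁴
  semicircular cap: d = 51.32951 mm → contributes +17 841 189 mm⁴
Total I = 36 193 534 mm⁴.
Radius of gyration: k = √(I/A) = √(36 193 534 / 18635.92) = 44.06969 mm.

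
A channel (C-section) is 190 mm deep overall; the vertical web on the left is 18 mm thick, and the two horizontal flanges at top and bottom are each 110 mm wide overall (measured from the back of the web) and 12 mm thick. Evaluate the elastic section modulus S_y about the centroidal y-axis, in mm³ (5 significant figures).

Split into non-overlapping primitives; take the origin at the lower-left of the bounding box.
Web: 18 × 190, A = 3 420 mm², x = 9 mm, Ī = 92 340 mm⁴.
Top flange (beyond web): 92 × 12, A = 1 104 mm², x = 64 mm, Ī = 778 688 mm⁴.
Bottom flange (beyond web): 92 × 12, A = 1 104 mm², x = 64 mm, Ī = 778 688 mm⁴.
Centroid: x̄ = ΣA·x / ΣA = 30.57783 mm.
Transfer each piece to the centroidal y-axis using Ī + A·d² with d = x − 30.57783:
  web: d = -21.57783 mm → contributes +1 684 701 mm⁴
  top flange (beyond web): d = 33.42217 mm → contributes +2 011 902 mm⁴
  bottom flange (beyond web): d = 33.42217 mm → contributes +2 011 902 mm⁴
Total I = 5 708 505 mm⁴.
Extreme fibre distance c = 79.42217 mm; S = I/c = 71875.45 mm³.

S_y ≈ 7.1875 × 10⁴ mm³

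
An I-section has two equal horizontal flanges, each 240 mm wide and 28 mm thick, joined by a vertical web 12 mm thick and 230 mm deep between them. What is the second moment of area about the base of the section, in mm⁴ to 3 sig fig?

Decompose the section into non-overlapping parts with the origin at the bottom-left of its bounding rectangle.
Bottom flange: 240 × 28, A = 6 720 mm², y = 14 mm, Ī = 439 040 mm⁴.
Web: 12 × 230, A = 2 760 mm², y = 143 mm, Ī = 12 167 000 mm⁴.
Top flange: 240 × 28, A = 6 720 mm², y = 272 mm, Ī = 439 040 mm⁴.
Transfer each piece to a horizontal axis along the bottom face using Ī + A·d² with d = y − 0:
  bottom flange: d = 14 mm → contributes +1 756 160 mm⁴
  web: d = 143 mm → contributes +68 606 240 mm⁴
  top flange: d = 272 mm → contributes +497 611 520 mm⁴
Total I = 567 973 920 mm⁴.

I_base ≈ 5.68 × 10⁸ mm⁴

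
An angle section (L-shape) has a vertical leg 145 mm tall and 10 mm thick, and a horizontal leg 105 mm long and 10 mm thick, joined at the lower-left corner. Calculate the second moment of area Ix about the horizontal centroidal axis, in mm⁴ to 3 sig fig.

Ix ≈ 5.16 × 10⁶ mm⁴

Decompose the section into non-overlapping parts with the origin at the bottom-left of its bounding rectangle.
Vertical leg: 10 × 145, A = 1 450 mm², y = 72.5 mm, Ī = 2 540 521 mm⁴.
Horizontal leg (remainder): 95 × 10, A = 950 mm², y = 5 mm, Ī = 7916.7 mm⁴.
Centroid: ȳ = ΣA·y / ΣA = 45.781 mm.
Transfer each piece to the horizontal centroidal axis using Ī + A·d² with d = y − 45.781:
  vertical leg: d = 26.719 mm → contributes +3 575 664 mm⁴
  horizontal leg (remainder): d = -40.781 mm → contributes +1 587 872 mm⁴
Total I = 5 163 535 mm⁴.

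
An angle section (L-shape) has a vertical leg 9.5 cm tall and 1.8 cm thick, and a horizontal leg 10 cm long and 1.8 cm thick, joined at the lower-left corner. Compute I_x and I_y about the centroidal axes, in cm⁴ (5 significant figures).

Split into non-overlapping primitives; take the origin at the lower-left of the bounding box.
Vertical leg: 1.8 × 9.5, A = 17.1 cm², y = 4.75 cm, Ī = 128.6063 cm⁴.
Horizontal leg (remainder): 8.2 × 1.8, A = 14.76 cm², y = 0.9 cm, Ī = 3.9852 cm⁴.
Centroid: ȳ = ΣA·y / ΣA = 2.966384 cm.
Transfer each piece to the centroidal x-axis using Ī + A·d² with d = y − 2.966384:
  vertical leg: d = 1.783616 cm → contributes +183.0062 cm⁴
  horizontal leg (remainder): d = -2.066384 cm → contributes +67.00957 cm⁴
Total I = 250.0158 cm⁴.
For the y-axis: x̄ = 3.216384 cm.
Repeating about the centroidal y-axis gives I_y = 285.373 cm⁴.

I_x ≈ 250.02 cm⁴, I_y ≈ 285.37 cm⁴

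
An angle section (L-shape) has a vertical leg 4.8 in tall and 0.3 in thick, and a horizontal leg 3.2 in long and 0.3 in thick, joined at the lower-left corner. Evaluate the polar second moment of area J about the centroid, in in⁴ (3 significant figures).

J ≈ 7.53 in⁴

Treat the section as a set of non-overlapping primitives; coordinates are from the bounding-box lower-left.
Vertical leg: 0.3 × 4.8, A = 1.44 in², y = 2.4 in, Ī = 2.7648 in⁴.
Horizontal leg (remainder): 2.9 × 0.3, A = 0.87 in², y = 0.15 in, Ī = 0.006525 in⁴.
Centroid: ȳ = ΣA·y / ΣA = 1.5526 in.
Transfer each piece to the centroidal x-axis using Ī + A·d² with d = y − 1.5526:
  vertical leg: d = 0.8474 in → contributes +3.7989 in⁴
  horizontal leg (remainder): d = -1.4026 in → contributes +1.7181 in⁴
Total I = 5.5169 in⁴.
For the y-axis: x̄ = 0.7526 in.
Repeating about the centroidal y-axis gives I_y = 2.0089 in⁴.
Polar second moment: J = I_x + I_y = 7.5258 in⁴.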